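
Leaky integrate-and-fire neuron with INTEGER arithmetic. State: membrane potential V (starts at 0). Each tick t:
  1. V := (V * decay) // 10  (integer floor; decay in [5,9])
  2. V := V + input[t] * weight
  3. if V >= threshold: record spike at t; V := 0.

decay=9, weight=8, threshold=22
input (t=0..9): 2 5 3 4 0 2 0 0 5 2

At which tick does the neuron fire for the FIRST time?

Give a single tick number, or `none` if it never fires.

Answer: 1

Derivation:
t=0: input=2 -> V=16
t=1: input=5 -> V=0 FIRE
t=2: input=3 -> V=0 FIRE
t=3: input=4 -> V=0 FIRE
t=4: input=0 -> V=0
t=5: input=2 -> V=16
t=6: input=0 -> V=14
t=7: input=0 -> V=12
t=8: input=5 -> V=0 FIRE
t=9: input=2 -> V=16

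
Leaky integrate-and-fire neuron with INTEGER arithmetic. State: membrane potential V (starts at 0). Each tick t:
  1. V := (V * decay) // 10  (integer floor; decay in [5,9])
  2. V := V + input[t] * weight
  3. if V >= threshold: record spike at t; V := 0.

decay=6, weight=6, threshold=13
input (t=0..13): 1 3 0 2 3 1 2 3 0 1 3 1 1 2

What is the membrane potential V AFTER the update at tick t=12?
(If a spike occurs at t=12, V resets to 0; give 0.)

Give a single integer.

t=0: input=1 -> V=6
t=1: input=3 -> V=0 FIRE
t=2: input=0 -> V=0
t=3: input=2 -> V=12
t=4: input=3 -> V=0 FIRE
t=5: input=1 -> V=6
t=6: input=2 -> V=0 FIRE
t=7: input=3 -> V=0 FIRE
t=8: input=0 -> V=0
t=9: input=1 -> V=6
t=10: input=3 -> V=0 FIRE
t=11: input=1 -> V=6
t=12: input=1 -> V=9
t=13: input=2 -> V=0 FIRE

Answer: 9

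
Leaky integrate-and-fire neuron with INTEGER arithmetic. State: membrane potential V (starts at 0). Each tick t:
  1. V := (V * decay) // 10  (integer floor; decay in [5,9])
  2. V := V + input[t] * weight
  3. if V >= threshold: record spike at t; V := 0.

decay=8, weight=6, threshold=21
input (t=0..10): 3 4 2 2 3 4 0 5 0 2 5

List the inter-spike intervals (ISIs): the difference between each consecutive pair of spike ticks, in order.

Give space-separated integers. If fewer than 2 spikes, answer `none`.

Answer: 2 2 2 3

Derivation:
t=0: input=3 -> V=18
t=1: input=4 -> V=0 FIRE
t=2: input=2 -> V=12
t=3: input=2 -> V=0 FIRE
t=4: input=3 -> V=18
t=5: input=4 -> V=0 FIRE
t=6: input=0 -> V=0
t=7: input=5 -> V=0 FIRE
t=8: input=0 -> V=0
t=9: input=2 -> V=12
t=10: input=5 -> V=0 FIRE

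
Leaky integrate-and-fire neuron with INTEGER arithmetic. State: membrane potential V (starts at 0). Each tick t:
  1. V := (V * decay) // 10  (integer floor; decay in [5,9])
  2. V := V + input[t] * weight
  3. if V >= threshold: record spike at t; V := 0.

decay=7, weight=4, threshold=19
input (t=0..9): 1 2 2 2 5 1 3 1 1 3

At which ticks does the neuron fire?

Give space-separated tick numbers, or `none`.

t=0: input=1 -> V=4
t=1: input=2 -> V=10
t=2: input=2 -> V=15
t=3: input=2 -> V=18
t=4: input=5 -> V=0 FIRE
t=5: input=1 -> V=4
t=6: input=3 -> V=14
t=7: input=1 -> V=13
t=8: input=1 -> V=13
t=9: input=3 -> V=0 FIRE

Answer: 4 9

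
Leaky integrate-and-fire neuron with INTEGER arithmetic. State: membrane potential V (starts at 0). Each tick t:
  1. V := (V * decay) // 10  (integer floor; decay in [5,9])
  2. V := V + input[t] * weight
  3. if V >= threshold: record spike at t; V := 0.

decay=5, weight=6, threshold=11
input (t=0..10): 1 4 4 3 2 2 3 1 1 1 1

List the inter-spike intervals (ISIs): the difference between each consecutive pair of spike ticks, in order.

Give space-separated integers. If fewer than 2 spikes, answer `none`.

Answer: 1 1 1 1 1 4

Derivation:
t=0: input=1 -> V=6
t=1: input=4 -> V=0 FIRE
t=2: input=4 -> V=0 FIRE
t=3: input=3 -> V=0 FIRE
t=4: input=2 -> V=0 FIRE
t=5: input=2 -> V=0 FIRE
t=6: input=3 -> V=0 FIRE
t=7: input=1 -> V=6
t=8: input=1 -> V=9
t=9: input=1 -> V=10
t=10: input=1 -> V=0 FIRE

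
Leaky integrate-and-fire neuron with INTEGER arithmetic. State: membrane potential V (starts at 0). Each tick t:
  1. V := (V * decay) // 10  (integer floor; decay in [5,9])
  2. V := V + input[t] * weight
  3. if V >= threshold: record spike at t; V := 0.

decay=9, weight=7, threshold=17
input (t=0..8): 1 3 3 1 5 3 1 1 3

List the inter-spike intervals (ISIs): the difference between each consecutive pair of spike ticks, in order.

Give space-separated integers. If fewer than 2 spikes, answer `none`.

Answer: 1 2 1 3

Derivation:
t=0: input=1 -> V=7
t=1: input=3 -> V=0 FIRE
t=2: input=3 -> V=0 FIRE
t=3: input=1 -> V=7
t=4: input=5 -> V=0 FIRE
t=5: input=3 -> V=0 FIRE
t=6: input=1 -> V=7
t=7: input=1 -> V=13
t=8: input=3 -> V=0 FIRE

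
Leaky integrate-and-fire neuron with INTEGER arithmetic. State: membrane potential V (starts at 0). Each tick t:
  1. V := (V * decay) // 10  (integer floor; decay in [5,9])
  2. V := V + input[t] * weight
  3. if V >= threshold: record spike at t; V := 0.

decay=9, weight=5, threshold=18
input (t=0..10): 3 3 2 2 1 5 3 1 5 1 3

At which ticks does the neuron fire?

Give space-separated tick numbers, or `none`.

t=0: input=3 -> V=15
t=1: input=3 -> V=0 FIRE
t=2: input=2 -> V=10
t=3: input=2 -> V=0 FIRE
t=4: input=1 -> V=5
t=5: input=5 -> V=0 FIRE
t=6: input=3 -> V=15
t=7: input=1 -> V=0 FIRE
t=8: input=5 -> V=0 FIRE
t=9: input=1 -> V=5
t=10: input=3 -> V=0 FIRE

Answer: 1 3 5 7 8 10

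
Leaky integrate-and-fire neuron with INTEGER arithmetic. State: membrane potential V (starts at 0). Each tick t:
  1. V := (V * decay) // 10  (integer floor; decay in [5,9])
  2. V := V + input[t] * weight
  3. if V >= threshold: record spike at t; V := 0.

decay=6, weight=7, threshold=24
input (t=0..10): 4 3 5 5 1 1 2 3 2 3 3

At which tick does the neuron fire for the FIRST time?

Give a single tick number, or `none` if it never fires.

t=0: input=4 -> V=0 FIRE
t=1: input=3 -> V=21
t=2: input=5 -> V=0 FIRE
t=3: input=5 -> V=0 FIRE
t=4: input=1 -> V=7
t=5: input=1 -> V=11
t=6: input=2 -> V=20
t=7: input=3 -> V=0 FIRE
t=8: input=2 -> V=14
t=9: input=3 -> V=0 FIRE
t=10: input=3 -> V=21

Answer: 0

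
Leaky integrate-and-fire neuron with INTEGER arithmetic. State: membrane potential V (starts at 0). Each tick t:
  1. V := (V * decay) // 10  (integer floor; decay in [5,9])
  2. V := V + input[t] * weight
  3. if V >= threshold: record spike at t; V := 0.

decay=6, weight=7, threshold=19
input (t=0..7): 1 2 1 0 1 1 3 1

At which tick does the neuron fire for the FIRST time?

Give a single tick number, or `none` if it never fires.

Answer: 6

Derivation:
t=0: input=1 -> V=7
t=1: input=2 -> V=18
t=2: input=1 -> V=17
t=3: input=0 -> V=10
t=4: input=1 -> V=13
t=5: input=1 -> V=14
t=6: input=3 -> V=0 FIRE
t=7: input=1 -> V=7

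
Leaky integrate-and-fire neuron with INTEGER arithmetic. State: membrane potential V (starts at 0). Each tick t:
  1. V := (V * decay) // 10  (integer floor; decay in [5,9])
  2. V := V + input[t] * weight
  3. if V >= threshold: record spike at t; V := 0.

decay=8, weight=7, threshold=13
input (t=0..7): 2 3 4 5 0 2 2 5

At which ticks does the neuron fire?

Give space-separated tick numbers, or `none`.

Answer: 0 1 2 3 5 6 7

Derivation:
t=0: input=2 -> V=0 FIRE
t=1: input=3 -> V=0 FIRE
t=2: input=4 -> V=0 FIRE
t=3: input=5 -> V=0 FIRE
t=4: input=0 -> V=0
t=5: input=2 -> V=0 FIRE
t=6: input=2 -> V=0 FIRE
t=7: input=5 -> V=0 FIRE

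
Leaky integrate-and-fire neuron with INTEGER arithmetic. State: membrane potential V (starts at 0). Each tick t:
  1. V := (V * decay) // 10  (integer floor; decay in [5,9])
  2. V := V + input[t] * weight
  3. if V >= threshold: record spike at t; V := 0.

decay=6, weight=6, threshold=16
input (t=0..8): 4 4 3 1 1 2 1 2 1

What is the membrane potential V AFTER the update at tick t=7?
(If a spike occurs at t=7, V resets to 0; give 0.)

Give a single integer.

Answer: 15

Derivation:
t=0: input=4 -> V=0 FIRE
t=1: input=4 -> V=0 FIRE
t=2: input=3 -> V=0 FIRE
t=3: input=1 -> V=6
t=4: input=1 -> V=9
t=5: input=2 -> V=0 FIRE
t=6: input=1 -> V=6
t=7: input=2 -> V=15
t=8: input=1 -> V=15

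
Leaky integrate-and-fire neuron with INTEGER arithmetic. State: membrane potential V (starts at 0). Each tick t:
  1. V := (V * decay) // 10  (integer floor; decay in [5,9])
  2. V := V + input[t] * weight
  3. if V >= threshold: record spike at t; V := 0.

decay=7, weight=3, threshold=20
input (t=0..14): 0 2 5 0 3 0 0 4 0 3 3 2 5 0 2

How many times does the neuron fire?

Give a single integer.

t=0: input=0 -> V=0
t=1: input=2 -> V=6
t=2: input=5 -> V=19
t=3: input=0 -> V=13
t=4: input=3 -> V=18
t=5: input=0 -> V=12
t=6: input=0 -> V=8
t=7: input=4 -> V=17
t=8: input=0 -> V=11
t=9: input=3 -> V=16
t=10: input=3 -> V=0 FIRE
t=11: input=2 -> V=6
t=12: input=5 -> V=19
t=13: input=0 -> V=13
t=14: input=2 -> V=15

Answer: 1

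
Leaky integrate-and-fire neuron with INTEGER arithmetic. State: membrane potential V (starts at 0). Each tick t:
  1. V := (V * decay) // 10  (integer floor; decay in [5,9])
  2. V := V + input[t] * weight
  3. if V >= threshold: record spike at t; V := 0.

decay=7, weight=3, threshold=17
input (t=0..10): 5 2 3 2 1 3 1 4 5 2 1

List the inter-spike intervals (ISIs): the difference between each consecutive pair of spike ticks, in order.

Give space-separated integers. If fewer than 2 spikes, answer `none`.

t=0: input=5 -> V=15
t=1: input=2 -> V=16
t=2: input=3 -> V=0 FIRE
t=3: input=2 -> V=6
t=4: input=1 -> V=7
t=5: input=3 -> V=13
t=6: input=1 -> V=12
t=7: input=4 -> V=0 FIRE
t=8: input=5 -> V=15
t=9: input=2 -> V=16
t=10: input=1 -> V=14

Answer: 5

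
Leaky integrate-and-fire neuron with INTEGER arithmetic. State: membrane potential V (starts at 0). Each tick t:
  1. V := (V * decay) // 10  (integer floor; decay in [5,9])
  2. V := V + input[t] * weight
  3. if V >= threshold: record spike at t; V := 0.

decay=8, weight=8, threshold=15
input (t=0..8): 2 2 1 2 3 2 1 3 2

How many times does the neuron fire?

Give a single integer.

Answer: 7

Derivation:
t=0: input=2 -> V=0 FIRE
t=1: input=2 -> V=0 FIRE
t=2: input=1 -> V=8
t=3: input=2 -> V=0 FIRE
t=4: input=3 -> V=0 FIRE
t=5: input=2 -> V=0 FIRE
t=6: input=1 -> V=8
t=7: input=3 -> V=0 FIRE
t=8: input=2 -> V=0 FIRE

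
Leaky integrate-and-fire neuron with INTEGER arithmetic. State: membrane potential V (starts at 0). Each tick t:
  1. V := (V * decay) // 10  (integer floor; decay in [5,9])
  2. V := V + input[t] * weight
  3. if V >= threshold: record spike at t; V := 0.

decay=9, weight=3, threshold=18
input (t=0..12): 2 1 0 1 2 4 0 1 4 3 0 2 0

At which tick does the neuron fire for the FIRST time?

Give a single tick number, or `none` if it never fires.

Answer: 5

Derivation:
t=0: input=2 -> V=6
t=1: input=1 -> V=8
t=2: input=0 -> V=7
t=3: input=1 -> V=9
t=4: input=2 -> V=14
t=5: input=4 -> V=0 FIRE
t=6: input=0 -> V=0
t=7: input=1 -> V=3
t=8: input=4 -> V=14
t=9: input=3 -> V=0 FIRE
t=10: input=0 -> V=0
t=11: input=2 -> V=6
t=12: input=0 -> V=5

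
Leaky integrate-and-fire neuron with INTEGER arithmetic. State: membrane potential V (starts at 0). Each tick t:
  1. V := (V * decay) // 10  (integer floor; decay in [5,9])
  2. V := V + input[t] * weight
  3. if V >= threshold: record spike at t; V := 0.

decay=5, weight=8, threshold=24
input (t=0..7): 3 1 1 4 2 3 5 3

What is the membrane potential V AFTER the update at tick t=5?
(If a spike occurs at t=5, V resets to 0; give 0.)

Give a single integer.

Answer: 0

Derivation:
t=0: input=3 -> V=0 FIRE
t=1: input=1 -> V=8
t=2: input=1 -> V=12
t=3: input=4 -> V=0 FIRE
t=4: input=2 -> V=16
t=5: input=3 -> V=0 FIRE
t=6: input=5 -> V=0 FIRE
t=7: input=3 -> V=0 FIRE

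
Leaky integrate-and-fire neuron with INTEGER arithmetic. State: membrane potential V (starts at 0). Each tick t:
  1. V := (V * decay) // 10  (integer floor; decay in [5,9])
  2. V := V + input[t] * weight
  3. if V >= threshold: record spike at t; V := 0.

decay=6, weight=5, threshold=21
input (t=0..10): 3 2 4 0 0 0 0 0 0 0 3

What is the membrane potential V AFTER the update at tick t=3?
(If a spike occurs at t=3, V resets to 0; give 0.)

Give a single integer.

t=0: input=3 -> V=15
t=1: input=2 -> V=19
t=2: input=4 -> V=0 FIRE
t=3: input=0 -> V=0
t=4: input=0 -> V=0
t=5: input=0 -> V=0
t=6: input=0 -> V=0
t=7: input=0 -> V=0
t=8: input=0 -> V=0
t=9: input=0 -> V=0
t=10: input=3 -> V=15

Answer: 0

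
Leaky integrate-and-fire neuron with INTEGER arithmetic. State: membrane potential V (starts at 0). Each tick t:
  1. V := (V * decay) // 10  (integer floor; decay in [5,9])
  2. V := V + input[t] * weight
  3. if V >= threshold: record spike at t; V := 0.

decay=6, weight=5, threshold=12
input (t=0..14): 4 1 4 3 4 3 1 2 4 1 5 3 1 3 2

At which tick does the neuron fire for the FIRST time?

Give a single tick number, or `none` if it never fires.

Answer: 0

Derivation:
t=0: input=4 -> V=0 FIRE
t=1: input=1 -> V=5
t=2: input=4 -> V=0 FIRE
t=3: input=3 -> V=0 FIRE
t=4: input=4 -> V=0 FIRE
t=5: input=3 -> V=0 FIRE
t=6: input=1 -> V=5
t=7: input=2 -> V=0 FIRE
t=8: input=4 -> V=0 FIRE
t=9: input=1 -> V=5
t=10: input=5 -> V=0 FIRE
t=11: input=3 -> V=0 FIRE
t=12: input=1 -> V=5
t=13: input=3 -> V=0 FIRE
t=14: input=2 -> V=10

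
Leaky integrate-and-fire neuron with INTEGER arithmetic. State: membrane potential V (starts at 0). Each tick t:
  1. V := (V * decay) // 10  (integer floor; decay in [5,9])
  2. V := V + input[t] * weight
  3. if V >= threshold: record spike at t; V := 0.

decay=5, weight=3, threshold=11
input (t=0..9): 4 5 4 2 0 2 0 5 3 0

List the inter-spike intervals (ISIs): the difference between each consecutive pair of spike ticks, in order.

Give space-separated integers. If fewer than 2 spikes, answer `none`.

Answer: 1 1 5

Derivation:
t=0: input=4 -> V=0 FIRE
t=1: input=5 -> V=0 FIRE
t=2: input=4 -> V=0 FIRE
t=3: input=2 -> V=6
t=4: input=0 -> V=3
t=5: input=2 -> V=7
t=6: input=0 -> V=3
t=7: input=5 -> V=0 FIRE
t=8: input=3 -> V=9
t=9: input=0 -> V=4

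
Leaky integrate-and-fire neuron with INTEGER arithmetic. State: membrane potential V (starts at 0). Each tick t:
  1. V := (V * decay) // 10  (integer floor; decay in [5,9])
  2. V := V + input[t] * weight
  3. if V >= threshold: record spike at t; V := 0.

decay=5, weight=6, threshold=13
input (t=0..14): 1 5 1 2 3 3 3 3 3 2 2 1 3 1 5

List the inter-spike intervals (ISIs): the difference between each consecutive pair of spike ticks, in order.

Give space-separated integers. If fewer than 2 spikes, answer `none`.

t=0: input=1 -> V=6
t=1: input=5 -> V=0 FIRE
t=2: input=1 -> V=6
t=3: input=2 -> V=0 FIRE
t=4: input=3 -> V=0 FIRE
t=5: input=3 -> V=0 FIRE
t=6: input=3 -> V=0 FIRE
t=7: input=3 -> V=0 FIRE
t=8: input=3 -> V=0 FIRE
t=9: input=2 -> V=12
t=10: input=2 -> V=0 FIRE
t=11: input=1 -> V=6
t=12: input=3 -> V=0 FIRE
t=13: input=1 -> V=6
t=14: input=5 -> V=0 FIRE

Answer: 2 1 1 1 1 1 2 2 2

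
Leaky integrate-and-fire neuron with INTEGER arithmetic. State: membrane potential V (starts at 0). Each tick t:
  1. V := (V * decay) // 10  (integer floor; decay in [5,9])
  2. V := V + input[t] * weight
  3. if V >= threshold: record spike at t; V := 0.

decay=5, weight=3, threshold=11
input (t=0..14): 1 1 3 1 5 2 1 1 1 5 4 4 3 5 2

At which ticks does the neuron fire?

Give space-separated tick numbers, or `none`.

Answer: 2 4 9 10 11 13

Derivation:
t=0: input=1 -> V=3
t=1: input=1 -> V=4
t=2: input=3 -> V=0 FIRE
t=3: input=1 -> V=3
t=4: input=5 -> V=0 FIRE
t=5: input=2 -> V=6
t=6: input=1 -> V=6
t=7: input=1 -> V=6
t=8: input=1 -> V=6
t=9: input=5 -> V=0 FIRE
t=10: input=4 -> V=0 FIRE
t=11: input=4 -> V=0 FIRE
t=12: input=3 -> V=9
t=13: input=5 -> V=0 FIRE
t=14: input=2 -> V=6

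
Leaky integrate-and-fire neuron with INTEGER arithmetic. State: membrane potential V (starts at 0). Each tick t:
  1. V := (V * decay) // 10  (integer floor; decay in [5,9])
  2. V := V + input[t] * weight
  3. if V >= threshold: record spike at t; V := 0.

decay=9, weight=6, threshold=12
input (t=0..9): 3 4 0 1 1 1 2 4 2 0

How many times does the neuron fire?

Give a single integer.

Answer: 6

Derivation:
t=0: input=3 -> V=0 FIRE
t=1: input=4 -> V=0 FIRE
t=2: input=0 -> V=0
t=3: input=1 -> V=6
t=4: input=1 -> V=11
t=5: input=1 -> V=0 FIRE
t=6: input=2 -> V=0 FIRE
t=7: input=4 -> V=0 FIRE
t=8: input=2 -> V=0 FIRE
t=9: input=0 -> V=0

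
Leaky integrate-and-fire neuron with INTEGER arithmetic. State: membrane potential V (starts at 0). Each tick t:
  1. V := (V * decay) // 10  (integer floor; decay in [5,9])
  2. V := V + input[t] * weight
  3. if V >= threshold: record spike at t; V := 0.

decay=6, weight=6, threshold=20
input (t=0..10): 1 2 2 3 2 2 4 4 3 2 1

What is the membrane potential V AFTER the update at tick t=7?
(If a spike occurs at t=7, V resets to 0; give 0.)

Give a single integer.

t=0: input=1 -> V=6
t=1: input=2 -> V=15
t=2: input=2 -> V=0 FIRE
t=3: input=3 -> V=18
t=4: input=2 -> V=0 FIRE
t=5: input=2 -> V=12
t=6: input=4 -> V=0 FIRE
t=7: input=4 -> V=0 FIRE
t=8: input=3 -> V=18
t=9: input=2 -> V=0 FIRE
t=10: input=1 -> V=6

Answer: 0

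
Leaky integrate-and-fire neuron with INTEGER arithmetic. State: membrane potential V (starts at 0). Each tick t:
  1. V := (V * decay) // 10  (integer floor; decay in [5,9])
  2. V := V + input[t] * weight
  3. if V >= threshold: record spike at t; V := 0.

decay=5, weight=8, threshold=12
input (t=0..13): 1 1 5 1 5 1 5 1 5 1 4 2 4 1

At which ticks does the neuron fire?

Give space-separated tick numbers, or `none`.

Answer: 1 2 4 6 8 10 11 12

Derivation:
t=0: input=1 -> V=8
t=1: input=1 -> V=0 FIRE
t=2: input=5 -> V=0 FIRE
t=3: input=1 -> V=8
t=4: input=5 -> V=0 FIRE
t=5: input=1 -> V=8
t=6: input=5 -> V=0 FIRE
t=7: input=1 -> V=8
t=8: input=5 -> V=0 FIRE
t=9: input=1 -> V=8
t=10: input=4 -> V=0 FIRE
t=11: input=2 -> V=0 FIRE
t=12: input=4 -> V=0 FIRE
t=13: input=1 -> V=8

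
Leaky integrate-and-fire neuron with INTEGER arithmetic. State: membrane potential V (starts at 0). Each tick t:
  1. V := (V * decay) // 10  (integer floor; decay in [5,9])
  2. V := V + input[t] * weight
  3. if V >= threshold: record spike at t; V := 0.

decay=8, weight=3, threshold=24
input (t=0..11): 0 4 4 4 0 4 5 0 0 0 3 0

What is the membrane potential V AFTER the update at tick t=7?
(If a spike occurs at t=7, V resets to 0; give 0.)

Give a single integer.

t=0: input=0 -> V=0
t=1: input=4 -> V=12
t=2: input=4 -> V=21
t=3: input=4 -> V=0 FIRE
t=4: input=0 -> V=0
t=5: input=4 -> V=12
t=6: input=5 -> V=0 FIRE
t=7: input=0 -> V=0
t=8: input=0 -> V=0
t=9: input=0 -> V=0
t=10: input=3 -> V=9
t=11: input=0 -> V=7

Answer: 0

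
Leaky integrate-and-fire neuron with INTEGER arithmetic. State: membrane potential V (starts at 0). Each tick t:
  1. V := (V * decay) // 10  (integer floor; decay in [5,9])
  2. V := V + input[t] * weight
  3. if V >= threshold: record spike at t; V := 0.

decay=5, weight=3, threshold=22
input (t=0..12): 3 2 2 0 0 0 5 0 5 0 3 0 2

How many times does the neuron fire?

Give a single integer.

t=0: input=3 -> V=9
t=1: input=2 -> V=10
t=2: input=2 -> V=11
t=3: input=0 -> V=5
t=4: input=0 -> V=2
t=5: input=0 -> V=1
t=6: input=5 -> V=15
t=7: input=0 -> V=7
t=8: input=5 -> V=18
t=9: input=0 -> V=9
t=10: input=3 -> V=13
t=11: input=0 -> V=6
t=12: input=2 -> V=9

Answer: 0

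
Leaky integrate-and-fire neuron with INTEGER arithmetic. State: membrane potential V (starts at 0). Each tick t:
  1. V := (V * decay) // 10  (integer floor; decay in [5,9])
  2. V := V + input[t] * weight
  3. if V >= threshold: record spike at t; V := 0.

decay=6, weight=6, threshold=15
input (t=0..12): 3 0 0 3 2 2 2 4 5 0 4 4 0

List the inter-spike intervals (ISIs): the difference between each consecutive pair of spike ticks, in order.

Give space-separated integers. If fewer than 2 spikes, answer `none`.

t=0: input=3 -> V=0 FIRE
t=1: input=0 -> V=0
t=2: input=0 -> V=0
t=3: input=3 -> V=0 FIRE
t=4: input=2 -> V=12
t=5: input=2 -> V=0 FIRE
t=6: input=2 -> V=12
t=7: input=4 -> V=0 FIRE
t=8: input=5 -> V=0 FIRE
t=9: input=0 -> V=0
t=10: input=4 -> V=0 FIRE
t=11: input=4 -> V=0 FIRE
t=12: input=0 -> V=0

Answer: 3 2 2 1 2 1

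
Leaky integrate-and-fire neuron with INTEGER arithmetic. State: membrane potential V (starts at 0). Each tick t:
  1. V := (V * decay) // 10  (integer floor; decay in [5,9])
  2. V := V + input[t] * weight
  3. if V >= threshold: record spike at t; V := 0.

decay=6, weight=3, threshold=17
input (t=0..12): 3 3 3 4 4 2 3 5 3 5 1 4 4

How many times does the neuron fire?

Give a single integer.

t=0: input=3 -> V=9
t=1: input=3 -> V=14
t=2: input=3 -> V=0 FIRE
t=3: input=4 -> V=12
t=4: input=4 -> V=0 FIRE
t=5: input=2 -> V=6
t=6: input=3 -> V=12
t=7: input=5 -> V=0 FIRE
t=8: input=3 -> V=9
t=9: input=5 -> V=0 FIRE
t=10: input=1 -> V=3
t=11: input=4 -> V=13
t=12: input=4 -> V=0 FIRE

Answer: 5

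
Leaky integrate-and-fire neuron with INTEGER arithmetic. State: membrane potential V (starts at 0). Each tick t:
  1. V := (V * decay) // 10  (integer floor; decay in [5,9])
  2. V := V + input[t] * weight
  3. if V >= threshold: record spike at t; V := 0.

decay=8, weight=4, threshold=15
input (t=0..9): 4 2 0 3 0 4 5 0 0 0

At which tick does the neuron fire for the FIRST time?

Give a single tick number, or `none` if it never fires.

t=0: input=4 -> V=0 FIRE
t=1: input=2 -> V=8
t=2: input=0 -> V=6
t=3: input=3 -> V=0 FIRE
t=4: input=0 -> V=0
t=5: input=4 -> V=0 FIRE
t=6: input=5 -> V=0 FIRE
t=7: input=0 -> V=0
t=8: input=0 -> V=0
t=9: input=0 -> V=0

Answer: 0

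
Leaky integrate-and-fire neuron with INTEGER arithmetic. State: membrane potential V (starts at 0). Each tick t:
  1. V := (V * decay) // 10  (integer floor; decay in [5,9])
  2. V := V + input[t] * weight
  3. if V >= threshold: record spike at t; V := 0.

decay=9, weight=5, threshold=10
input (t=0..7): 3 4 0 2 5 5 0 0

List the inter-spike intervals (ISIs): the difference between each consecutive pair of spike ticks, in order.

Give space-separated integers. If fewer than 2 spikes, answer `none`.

t=0: input=3 -> V=0 FIRE
t=1: input=4 -> V=0 FIRE
t=2: input=0 -> V=0
t=3: input=2 -> V=0 FIRE
t=4: input=5 -> V=0 FIRE
t=5: input=5 -> V=0 FIRE
t=6: input=0 -> V=0
t=7: input=0 -> V=0

Answer: 1 2 1 1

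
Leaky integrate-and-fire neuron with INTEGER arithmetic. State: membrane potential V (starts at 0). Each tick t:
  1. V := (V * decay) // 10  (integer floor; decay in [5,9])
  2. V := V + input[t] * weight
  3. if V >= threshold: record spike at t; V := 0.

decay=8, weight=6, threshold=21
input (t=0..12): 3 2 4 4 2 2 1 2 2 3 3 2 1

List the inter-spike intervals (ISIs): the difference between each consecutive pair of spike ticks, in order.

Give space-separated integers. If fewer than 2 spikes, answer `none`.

Answer: 1 1 2 3 2

Derivation:
t=0: input=3 -> V=18
t=1: input=2 -> V=0 FIRE
t=2: input=4 -> V=0 FIRE
t=3: input=4 -> V=0 FIRE
t=4: input=2 -> V=12
t=5: input=2 -> V=0 FIRE
t=6: input=1 -> V=6
t=7: input=2 -> V=16
t=8: input=2 -> V=0 FIRE
t=9: input=3 -> V=18
t=10: input=3 -> V=0 FIRE
t=11: input=2 -> V=12
t=12: input=1 -> V=15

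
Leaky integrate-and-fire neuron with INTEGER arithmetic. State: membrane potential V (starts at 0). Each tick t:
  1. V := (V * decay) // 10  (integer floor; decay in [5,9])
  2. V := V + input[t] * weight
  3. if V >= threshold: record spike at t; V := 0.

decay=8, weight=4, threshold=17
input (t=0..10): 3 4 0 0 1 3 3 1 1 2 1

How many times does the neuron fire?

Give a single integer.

Answer: 2

Derivation:
t=0: input=3 -> V=12
t=1: input=4 -> V=0 FIRE
t=2: input=0 -> V=0
t=3: input=0 -> V=0
t=4: input=1 -> V=4
t=5: input=3 -> V=15
t=6: input=3 -> V=0 FIRE
t=7: input=1 -> V=4
t=8: input=1 -> V=7
t=9: input=2 -> V=13
t=10: input=1 -> V=14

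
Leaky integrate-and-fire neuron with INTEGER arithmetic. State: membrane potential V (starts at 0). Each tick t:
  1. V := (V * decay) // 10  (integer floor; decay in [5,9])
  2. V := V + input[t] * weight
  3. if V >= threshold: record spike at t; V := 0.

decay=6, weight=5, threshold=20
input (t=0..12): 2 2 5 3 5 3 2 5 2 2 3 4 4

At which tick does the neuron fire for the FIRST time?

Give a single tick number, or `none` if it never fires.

t=0: input=2 -> V=10
t=1: input=2 -> V=16
t=2: input=5 -> V=0 FIRE
t=3: input=3 -> V=15
t=4: input=5 -> V=0 FIRE
t=5: input=3 -> V=15
t=6: input=2 -> V=19
t=7: input=5 -> V=0 FIRE
t=8: input=2 -> V=10
t=9: input=2 -> V=16
t=10: input=3 -> V=0 FIRE
t=11: input=4 -> V=0 FIRE
t=12: input=4 -> V=0 FIRE

Answer: 2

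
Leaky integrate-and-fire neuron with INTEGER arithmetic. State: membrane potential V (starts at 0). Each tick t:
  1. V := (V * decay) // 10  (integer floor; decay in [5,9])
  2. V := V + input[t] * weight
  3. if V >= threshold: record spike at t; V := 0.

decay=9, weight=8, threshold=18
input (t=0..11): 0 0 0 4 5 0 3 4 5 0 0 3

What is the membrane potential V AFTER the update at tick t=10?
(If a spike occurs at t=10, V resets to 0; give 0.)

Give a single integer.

Answer: 0

Derivation:
t=0: input=0 -> V=0
t=1: input=0 -> V=0
t=2: input=0 -> V=0
t=3: input=4 -> V=0 FIRE
t=4: input=5 -> V=0 FIRE
t=5: input=0 -> V=0
t=6: input=3 -> V=0 FIRE
t=7: input=4 -> V=0 FIRE
t=8: input=5 -> V=0 FIRE
t=9: input=0 -> V=0
t=10: input=0 -> V=0
t=11: input=3 -> V=0 FIRE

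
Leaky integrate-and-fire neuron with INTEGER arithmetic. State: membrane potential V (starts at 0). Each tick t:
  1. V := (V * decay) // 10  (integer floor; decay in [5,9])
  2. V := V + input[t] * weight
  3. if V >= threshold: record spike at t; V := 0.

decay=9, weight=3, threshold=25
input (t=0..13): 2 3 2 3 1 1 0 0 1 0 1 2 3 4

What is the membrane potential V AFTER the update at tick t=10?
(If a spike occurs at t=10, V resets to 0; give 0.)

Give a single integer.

Answer: 6

Derivation:
t=0: input=2 -> V=6
t=1: input=3 -> V=14
t=2: input=2 -> V=18
t=3: input=3 -> V=0 FIRE
t=4: input=1 -> V=3
t=5: input=1 -> V=5
t=6: input=0 -> V=4
t=7: input=0 -> V=3
t=8: input=1 -> V=5
t=9: input=0 -> V=4
t=10: input=1 -> V=6
t=11: input=2 -> V=11
t=12: input=3 -> V=18
t=13: input=4 -> V=0 FIRE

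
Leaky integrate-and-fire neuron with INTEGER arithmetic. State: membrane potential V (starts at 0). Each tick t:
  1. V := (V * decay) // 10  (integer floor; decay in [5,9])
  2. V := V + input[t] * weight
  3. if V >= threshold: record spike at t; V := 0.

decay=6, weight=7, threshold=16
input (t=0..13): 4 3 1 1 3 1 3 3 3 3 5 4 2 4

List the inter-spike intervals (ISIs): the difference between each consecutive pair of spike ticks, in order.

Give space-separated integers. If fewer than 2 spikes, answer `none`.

Answer: 1 3 2 1 1 1 1 1 2

Derivation:
t=0: input=4 -> V=0 FIRE
t=1: input=3 -> V=0 FIRE
t=2: input=1 -> V=7
t=3: input=1 -> V=11
t=4: input=3 -> V=0 FIRE
t=5: input=1 -> V=7
t=6: input=3 -> V=0 FIRE
t=7: input=3 -> V=0 FIRE
t=8: input=3 -> V=0 FIRE
t=9: input=3 -> V=0 FIRE
t=10: input=5 -> V=0 FIRE
t=11: input=4 -> V=0 FIRE
t=12: input=2 -> V=14
t=13: input=4 -> V=0 FIRE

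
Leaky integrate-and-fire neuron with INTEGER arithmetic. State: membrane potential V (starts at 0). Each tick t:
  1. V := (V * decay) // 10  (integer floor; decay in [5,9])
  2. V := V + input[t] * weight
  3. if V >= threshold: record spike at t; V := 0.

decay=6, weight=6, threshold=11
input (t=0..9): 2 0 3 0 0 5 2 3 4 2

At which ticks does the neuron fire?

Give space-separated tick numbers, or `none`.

Answer: 0 2 5 6 7 8 9

Derivation:
t=0: input=2 -> V=0 FIRE
t=1: input=0 -> V=0
t=2: input=3 -> V=0 FIRE
t=3: input=0 -> V=0
t=4: input=0 -> V=0
t=5: input=5 -> V=0 FIRE
t=6: input=2 -> V=0 FIRE
t=7: input=3 -> V=0 FIRE
t=8: input=4 -> V=0 FIRE
t=9: input=2 -> V=0 FIRE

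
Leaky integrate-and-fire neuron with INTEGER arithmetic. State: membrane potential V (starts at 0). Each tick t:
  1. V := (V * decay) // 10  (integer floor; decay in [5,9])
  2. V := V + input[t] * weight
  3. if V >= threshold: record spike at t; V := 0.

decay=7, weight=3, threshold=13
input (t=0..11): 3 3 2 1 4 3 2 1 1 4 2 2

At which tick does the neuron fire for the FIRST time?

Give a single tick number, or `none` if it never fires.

Answer: 1

Derivation:
t=0: input=3 -> V=9
t=1: input=3 -> V=0 FIRE
t=2: input=2 -> V=6
t=3: input=1 -> V=7
t=4: input=4 -> V=0 FIRE
t=5: input=3 -> V=9
t=6: input=2 -> V=12
t=7: input=1 -> V=11
t=8: input=1 -> V=10
t=9: input=4 -> V=0 FIRE
t=10: input=2 -> V=6
t=11: input=2 -> V=10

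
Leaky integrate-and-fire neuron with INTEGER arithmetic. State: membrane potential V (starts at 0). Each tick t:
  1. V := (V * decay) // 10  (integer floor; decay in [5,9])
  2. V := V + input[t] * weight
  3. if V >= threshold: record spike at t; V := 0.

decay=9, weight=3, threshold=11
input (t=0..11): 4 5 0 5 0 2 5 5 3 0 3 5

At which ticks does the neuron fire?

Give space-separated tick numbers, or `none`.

t=0: input=4 -> V=0 FIRE
t=1: input=5 -> V=0 FIRE
t=2: input=0 -> V=0
t=3: input=5 -> V=0 FIRE
t=4: input=0 -> V=0
t=5: input=2 -> V=6
t=6: input=5 -> V=0 FIRE
t=7: input=5 -> V=0 FIRE
t=8: input=3 -> V=9
t=9: input=0 -> V=8
t=10: input=3 -> V=0 FIRE
t=11: input=5 -> V=0 FIRE

Answer: 0 1 3 6 7 10 11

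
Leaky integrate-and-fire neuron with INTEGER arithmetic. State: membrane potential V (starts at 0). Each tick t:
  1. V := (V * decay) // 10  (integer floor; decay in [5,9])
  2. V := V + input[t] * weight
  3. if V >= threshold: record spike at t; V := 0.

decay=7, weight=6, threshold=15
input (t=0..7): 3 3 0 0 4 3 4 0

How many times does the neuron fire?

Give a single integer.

t=0: input=3 -> V=0 FIRE
t=1: input=3 -> V=0 FIRE
t=2: input=0 -> V=0
t=3: input=0 -> V=0
t=4: input=4 -> V=0 FIRE
t=5: input=3 -> V=0 FIRE
t=6: input=4 -> V=0 FIRE
t=7: input=0 -> V=0

Answer: 5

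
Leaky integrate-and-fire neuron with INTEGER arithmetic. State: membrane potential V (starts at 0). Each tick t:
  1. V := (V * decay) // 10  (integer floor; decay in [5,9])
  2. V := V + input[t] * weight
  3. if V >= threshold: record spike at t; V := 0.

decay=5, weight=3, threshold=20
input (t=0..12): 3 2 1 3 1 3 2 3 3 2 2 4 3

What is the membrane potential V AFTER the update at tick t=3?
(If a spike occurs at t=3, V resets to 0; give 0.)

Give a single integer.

Answer: 13

Derivation:
t=0: input=3 -> V=9
t=1: input=2 -> V=10
t=2: input=1 -> V=8
t=3: input=3 -> V=13
t=4: input=1 -> V=9
t=5: input=3 -> V=13
t=6: input=2 -> V=12
t=7: input=3 -> V=15
t=8: input=3 -> V=16
t=9: input=2 -> V=14
t=10: input=2 -> V=13
t=11: input=4 -> V=18
t=12: input=3 -> V=18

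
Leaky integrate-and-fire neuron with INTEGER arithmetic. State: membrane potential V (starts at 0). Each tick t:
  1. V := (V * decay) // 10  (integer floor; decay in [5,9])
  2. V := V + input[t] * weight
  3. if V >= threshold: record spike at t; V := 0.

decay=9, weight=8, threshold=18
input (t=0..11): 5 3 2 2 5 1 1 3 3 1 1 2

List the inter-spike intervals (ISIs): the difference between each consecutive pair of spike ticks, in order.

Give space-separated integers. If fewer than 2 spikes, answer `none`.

Answer: 1 2 1 3 1 3

Derivation:
t=0: input=5 -> V=0 FIRE
t=1: input=3 -> V=0 FIRE
t=2: input=2 -> V=16
t=3: input=2 -> V=0 FIRE
t=4: input=5 -> V=0 FIRE
t=5: input=1 -> V=8
t=6: input=1 -> V=15
t=7: input=3 -> V=0 FIRE
t=8: input=3 -> V=0 FIRE
t=9: input=1 -> V=8
t=10: input=1 -> V=15
t=11: input=2 -> V=0 FIRE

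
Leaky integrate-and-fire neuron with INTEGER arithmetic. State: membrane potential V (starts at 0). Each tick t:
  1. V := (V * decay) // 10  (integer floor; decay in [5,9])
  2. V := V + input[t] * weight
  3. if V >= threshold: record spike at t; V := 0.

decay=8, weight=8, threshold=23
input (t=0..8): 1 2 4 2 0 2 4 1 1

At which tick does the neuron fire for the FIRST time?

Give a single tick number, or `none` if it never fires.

Answer: 2

Derivation:
t=0: input=1 -> V=8
t=1: input=2 -> V=22
t=2: input=4 -> V=0 FIRE
t=3: input=2 -> V=16
t=4: input=0 -> V=12
t=5: input=2 -> V=0 FIRE
t=6: input=4 -> V=0 FIRE
t=7: input=1 -> V=8
t=8: input=1 -> V=14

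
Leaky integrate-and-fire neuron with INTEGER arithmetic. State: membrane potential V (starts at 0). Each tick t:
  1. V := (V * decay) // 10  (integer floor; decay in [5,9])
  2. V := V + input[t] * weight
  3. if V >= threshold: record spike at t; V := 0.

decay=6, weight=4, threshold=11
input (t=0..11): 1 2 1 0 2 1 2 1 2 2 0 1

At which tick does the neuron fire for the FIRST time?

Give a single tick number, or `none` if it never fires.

t=0: input=1 -> V=4
t=1: input=2 -> V=10
t=2: input=1 -> V=10
t=3: input=0 -> V=6
t=4: input=2 -> V=0 FIRE
t=5: input=1 -> V=4
t=6: input=2 -> V=10
t=7: input=1 -> V=10
t=8: input=2 -> V=0 FIRE
t=9: input=2 -> V=8
t=10: input=0 -> V=4
t=11: input=1 -> V=6

Answer: 4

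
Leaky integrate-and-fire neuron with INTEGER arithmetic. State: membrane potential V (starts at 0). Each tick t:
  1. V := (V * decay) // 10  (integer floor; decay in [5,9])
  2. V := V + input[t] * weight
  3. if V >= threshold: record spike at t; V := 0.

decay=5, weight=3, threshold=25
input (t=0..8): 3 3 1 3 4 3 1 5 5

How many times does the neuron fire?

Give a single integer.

t=0: input=3 -> V=9
t=1: input=3 -> V=13
t=2: input=1 -> V=9
t=3: input=3 -> V=13
t=4: input=4 -> V=18
t=5: input=3 -> V=18
t=6: input=1 -> V=12
t=7: input=5 -> V=21
t=8: input=5 -> V=0 FIRE

Answer: 1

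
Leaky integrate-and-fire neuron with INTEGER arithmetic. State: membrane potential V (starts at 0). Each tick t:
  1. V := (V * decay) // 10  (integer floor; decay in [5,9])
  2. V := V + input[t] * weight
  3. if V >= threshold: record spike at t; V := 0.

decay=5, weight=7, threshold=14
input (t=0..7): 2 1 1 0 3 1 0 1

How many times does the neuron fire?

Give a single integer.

Answer: 2

Derivation:
t=0: input=2 -> V=0 FIRE
t=1: input=1 -> V=7
t=2: input=1 -> V=10
t=3: input=0 -> V=5
t=4: input=3 -> V=0 FIRE
t=5: input=1 -> V=7
t=6: input=0 -> V=3
t=7: input=1 -> V=8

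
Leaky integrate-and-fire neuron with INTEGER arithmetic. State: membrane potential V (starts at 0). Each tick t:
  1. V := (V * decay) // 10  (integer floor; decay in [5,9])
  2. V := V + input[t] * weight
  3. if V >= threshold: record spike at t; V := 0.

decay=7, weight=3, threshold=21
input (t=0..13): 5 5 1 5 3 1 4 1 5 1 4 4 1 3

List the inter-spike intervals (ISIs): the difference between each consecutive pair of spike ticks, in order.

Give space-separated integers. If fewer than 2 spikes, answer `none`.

t=0: input=5 -> V=15
t=1: input=5 -> V=0 FIRE
t=2: input=1 -> V=3
t=3: input=5 -> V=17
t=4: input=3 -> V=20
t=5: input=1 -> V=17
t=6: input=4 -> V=0 FIRE
t=7: input=1 -> V=3
t=8: input=5 -> V=17
t=9: input=1 -> V=14
t=10: input=4 -> V=0 FIRE
t=11: input=4 -> V=12
t=12: input=1 -> V=11
t=13: input=3 -> V=16

Answer: 5 4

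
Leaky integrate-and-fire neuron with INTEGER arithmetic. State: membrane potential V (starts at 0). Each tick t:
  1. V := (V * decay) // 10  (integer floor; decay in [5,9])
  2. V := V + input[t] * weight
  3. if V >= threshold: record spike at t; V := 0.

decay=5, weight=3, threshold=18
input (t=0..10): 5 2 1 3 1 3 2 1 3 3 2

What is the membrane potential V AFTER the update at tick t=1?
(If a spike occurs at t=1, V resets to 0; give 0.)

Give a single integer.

Answer: 13

Derivation:
t=0: input=5 -> V=15
t=1: input=2 -> V=13
t=2: input=1 -> V=9
t=3: input=3 -> V=13
t=4: input=1 -> V=9
t=5: input=3 -> V=13
t=6: input=2 -> V=12
t=7: input=1 -> V=9
t=8: input=3 -> V=13
t=9: input=3 -> V=15
t=10: input=2 -> V=13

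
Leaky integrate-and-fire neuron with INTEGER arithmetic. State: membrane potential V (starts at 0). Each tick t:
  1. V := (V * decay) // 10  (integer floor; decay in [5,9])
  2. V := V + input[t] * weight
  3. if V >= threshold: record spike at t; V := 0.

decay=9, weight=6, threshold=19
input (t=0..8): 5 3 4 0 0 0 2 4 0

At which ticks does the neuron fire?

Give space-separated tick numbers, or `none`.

Answer: 0 2 7

Derivation:
t=0: input=5 -> V=0 FIRE
t=1: input=3 -> V=18
t=2: input=4 -> V=0 FIRE
t=3: input=0 -> V=0
t=4: input=0 -> V=0
t=5: input=0 -> V=0
t=6: input=2 -> V=12
t=7: input=4 -> V=0 FIRE
t=8: input=0 -> V=0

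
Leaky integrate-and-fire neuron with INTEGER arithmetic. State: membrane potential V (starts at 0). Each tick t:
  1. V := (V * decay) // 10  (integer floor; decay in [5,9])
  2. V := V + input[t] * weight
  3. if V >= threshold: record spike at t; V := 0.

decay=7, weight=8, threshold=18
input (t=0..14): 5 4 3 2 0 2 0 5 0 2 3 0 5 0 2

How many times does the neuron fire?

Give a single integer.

t=0: input=5 -> V=0 FIRE
t=1: input=4 -> V=0 FIRE
t=2: input=3 -> V=0 FIRE
t=3: input=2 -> V=16
t=4: input=0 -> V=11
t=5: input=2 -> V=0 FIRE
t=6: input=0 -> V=0
t=7: input=5 -> V=0 FIRE
t=8: input=0 -> V=0
t=9: input=2 -> V=16
t=10: input=3 -> V=0 FIRE
t=11: input=0 -> V=0
t=12: input=5 -> V=0 FIRE
t=13: input=0 -> V=0
t=14: input=2 -> V=16

Answer: 7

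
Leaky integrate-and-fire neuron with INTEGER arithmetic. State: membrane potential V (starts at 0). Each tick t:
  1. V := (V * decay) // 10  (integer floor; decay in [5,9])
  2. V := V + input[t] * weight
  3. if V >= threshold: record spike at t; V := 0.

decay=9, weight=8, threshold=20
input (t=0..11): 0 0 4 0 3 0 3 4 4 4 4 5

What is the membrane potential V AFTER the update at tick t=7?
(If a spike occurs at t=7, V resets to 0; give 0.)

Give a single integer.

t=0: input=0 -> V=0
t=1: input=0 -> V=0
t=2: input=4 -> V=0 FIRE
t=3: input=0 -> V=0
t=4: input=3 -> V=0 FIRE
t=5: input=0 -> V=0
t=6: input=3 -> V=0 FIRE
t=7: input=4 -> V=0 FIRE
t=8: input=4 -> V=0 FIRE
t=9: input=4 -> V=0 FIRE
t=10: input=4 -> V=0 FIRE
t=11: input=5 -> V=0 FIRE

Answer: 0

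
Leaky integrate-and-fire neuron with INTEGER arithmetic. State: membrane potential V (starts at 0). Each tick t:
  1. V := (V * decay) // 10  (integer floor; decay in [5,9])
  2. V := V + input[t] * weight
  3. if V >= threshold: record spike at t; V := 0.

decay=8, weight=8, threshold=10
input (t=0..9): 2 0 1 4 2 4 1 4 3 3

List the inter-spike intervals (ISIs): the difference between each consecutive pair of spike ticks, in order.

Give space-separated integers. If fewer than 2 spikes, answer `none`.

Answer: 3 1 1 2 1 1

Derivation:
t=0: input=2 -> V=0 FIRE
t=1: input=0 -> V=0
t=2: input=1 -> V=8
t=3: input=4 -> V=0 FIRE
t=4: input=2 -> V=0 FIRE
t=5: input=4 -> V=0 FIRE
t=6: input=1 -> V=8
t=7: input=4 -> V=0 FIRE
t=8: input=3 -> V=0 FIRE
t=9: input=3 -> V=0 FIRE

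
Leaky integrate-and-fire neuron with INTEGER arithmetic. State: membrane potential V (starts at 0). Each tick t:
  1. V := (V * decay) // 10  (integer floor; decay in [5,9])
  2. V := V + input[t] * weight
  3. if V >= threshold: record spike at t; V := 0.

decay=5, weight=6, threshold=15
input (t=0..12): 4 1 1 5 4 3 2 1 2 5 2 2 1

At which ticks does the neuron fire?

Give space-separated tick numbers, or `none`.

Answer: 0 3 4 5 8 9 11

Derivation:
t=0: input=4 -> V=0 FIRE
t=1: input=1 -> V=6
t=2: input=1 -> V=9
t=3: input=5 -> V=0 FIRE
t=4: input=4 -> V=0 FIRE
t=5: input=3 -> V=0 FIRE
t=6: input=2 -> V=12
t=7: input=1 -> V=12
t=8: input=2 -> V=0 FIRE
t=9: input=5 -> V=0 FIRE
t=10: input=2 -> V=12
t=11: input=2 -> V=0 FIRE
t=12: input=1 -> V=6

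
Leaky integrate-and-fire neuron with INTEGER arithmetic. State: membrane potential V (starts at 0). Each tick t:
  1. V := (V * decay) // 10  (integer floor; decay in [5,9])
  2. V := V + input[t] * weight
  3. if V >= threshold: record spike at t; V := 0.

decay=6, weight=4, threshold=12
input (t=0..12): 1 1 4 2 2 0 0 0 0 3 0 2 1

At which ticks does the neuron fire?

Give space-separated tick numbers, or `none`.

Answer: 2 4 9

Derivation:
t=0: input=1 -> V=4
t=1: input=1 -> V=6
t=2: input=4 -> V=0 FIRE
t=3: input=2 -> V=8
t=4: input=2 -> V=0 FIRE
t=5: input=0 -> V=0
t=6: input=0 -> V=0
t=7: input=0 -> V=0
t=8: input=0 -> V=0
t=9: input=3 -> V=0 FIRE
t=10: input=0 -> V=0
t=11: input=2 -> V=8
t=12: input=1 -> V=8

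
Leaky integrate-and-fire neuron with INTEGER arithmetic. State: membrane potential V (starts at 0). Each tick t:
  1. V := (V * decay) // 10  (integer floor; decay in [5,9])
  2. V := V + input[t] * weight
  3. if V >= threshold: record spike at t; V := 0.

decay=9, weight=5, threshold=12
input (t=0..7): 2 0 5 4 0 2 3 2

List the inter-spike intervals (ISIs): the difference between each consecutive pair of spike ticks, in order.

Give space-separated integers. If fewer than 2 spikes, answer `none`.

t=0: input=2 -> V=10
t=1: input=0 -> V=9
t=2: input=5 -> V=0 FIRE
t=3: input=4 -> V=0 FIRE
t=4: input=0 -> V=0
t=5: input=2 -> V=10
t=6: input=3 -> V=0 FIRE
t=7: input=2 -> V=10

Answer: 1 3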